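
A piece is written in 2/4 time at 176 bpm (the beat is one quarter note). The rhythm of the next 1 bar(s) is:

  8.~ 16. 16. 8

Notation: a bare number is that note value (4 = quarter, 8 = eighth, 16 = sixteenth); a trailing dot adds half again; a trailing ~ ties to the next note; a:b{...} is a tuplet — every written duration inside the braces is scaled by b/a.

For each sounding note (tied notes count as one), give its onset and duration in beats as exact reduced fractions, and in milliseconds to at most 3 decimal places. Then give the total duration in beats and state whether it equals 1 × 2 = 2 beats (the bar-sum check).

1) 0.0ms=0b +383.523ms=9/8b
2) 383.523ms=9/8b +127.841ms=3/8b
3) 511.364ms=3/2b +170.455ms=1/2b
Σ=2b of 2 (176bpm 2/4) — PASS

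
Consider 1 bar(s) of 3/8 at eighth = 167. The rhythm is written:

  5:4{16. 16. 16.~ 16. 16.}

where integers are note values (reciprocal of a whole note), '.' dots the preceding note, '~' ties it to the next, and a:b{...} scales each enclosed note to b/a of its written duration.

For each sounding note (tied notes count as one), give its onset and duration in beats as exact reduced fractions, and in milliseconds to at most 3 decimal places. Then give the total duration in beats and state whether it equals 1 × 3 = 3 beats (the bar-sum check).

1) 0.0ms=0b +215.569ms=3/5b
2) 215.569ms=3/5b +215.569ms=3/5b
3) 431.138ms=6/5b +431.138ms=6/5b
4) 862.275ms=12/5b +215.569ms=3/5b
Σ=3b of 3 (167bpm 3/8) — PASS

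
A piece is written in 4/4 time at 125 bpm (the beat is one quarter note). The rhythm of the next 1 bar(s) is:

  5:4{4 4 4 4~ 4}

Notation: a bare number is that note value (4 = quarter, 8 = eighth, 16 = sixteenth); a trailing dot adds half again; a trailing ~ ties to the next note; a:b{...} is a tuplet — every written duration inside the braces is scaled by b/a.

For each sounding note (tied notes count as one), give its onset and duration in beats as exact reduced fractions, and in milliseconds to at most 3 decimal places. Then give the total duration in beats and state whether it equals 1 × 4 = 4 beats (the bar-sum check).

1) 0.0ms=0b +384.0ms=4/5b
2) 384.0ms=4/5b +384.0ms=4/5b
3) 768.0ms=8/5b +384.0ms=4/5b
4) 1152.0ms=12/5b +768.0ms=8/5b
Σ=4b of 4 (125bpm 4/4) — PASS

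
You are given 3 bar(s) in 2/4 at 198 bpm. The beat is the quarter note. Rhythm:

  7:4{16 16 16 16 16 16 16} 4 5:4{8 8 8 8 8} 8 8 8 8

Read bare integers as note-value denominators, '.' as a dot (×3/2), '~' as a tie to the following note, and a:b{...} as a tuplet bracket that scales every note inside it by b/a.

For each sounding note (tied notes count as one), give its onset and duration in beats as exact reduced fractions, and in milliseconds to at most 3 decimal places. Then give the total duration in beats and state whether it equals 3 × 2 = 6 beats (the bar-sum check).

1) 0.0ms=0b +43.29ms=1/7b
2) 43.29ms=1/7b +43.29ms=1/7b
3) 86.58ms=2/7b +43.29ms=1/7b
4) 129.87ms=3/7b +43.29ms=1/7b
5) 173.16ms=4/7b +43.29ms=1/7b
6) 216.45ms=5/7b +43.29ms=1/7b
7) 259.74ms=6/7b +43.29ms=1/7b
8) 303.03ms=1b +303.03ms=1b
9) 606.061ms=2b +121.212ms=2/5b
10) 727.273ms=12/5b +121.212ms=2/5b
11) 848.485ms=14/5b +121.212ms=2/5b
12) 969.697ms=16/5b +121.212ms=2/5b
13) 1090.909ms=18/5b +121.212ms=2/5b
14) 1212.121ms=4b +151.515ms=1/2b
15) 1363.636ms=9/2b +151.515ms=1/2b
16) 1515.152ms=5b +151.515ms=1/2b
17) 1666.667ms=11/2b +151.515ms=1/2b
Σ=6b of 6 (198bpm 2/4) — PASS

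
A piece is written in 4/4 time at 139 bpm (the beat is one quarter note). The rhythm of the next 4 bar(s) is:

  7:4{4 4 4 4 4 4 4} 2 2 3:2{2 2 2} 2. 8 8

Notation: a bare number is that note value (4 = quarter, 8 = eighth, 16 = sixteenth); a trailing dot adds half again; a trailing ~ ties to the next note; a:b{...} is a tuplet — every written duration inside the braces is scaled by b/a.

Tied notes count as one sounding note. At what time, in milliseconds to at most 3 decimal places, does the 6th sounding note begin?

1. 0.0ms @ 0 + 246.66ms (4/7)
2. 246.66ms @ 4/7 + 246.66ms (4/7)
3. 493.32ms @ 8/7 + 246.66ms (4/7)
4. 739.979ms @ 12/7 + 246.66ms (4/7)
5. 986.639ms @ 16/7 + 246.66ms (4/7)
6. 1233.299ms @ 20/7 + 246.66ms (4/7)
7. 1479.959ms @ 24/7 + 246.66ms (4/7)
8. 1726.619ms @ 4 + 863.309ms (2)
9. 2589.928ms @ 6 + 863.309ms (2)
10. 3453.237ms @ 8 + 575.54ms (4/3)
11. 4028.777ms @ 28/3 + 575.54ms (4/3)
12. 4604.317ms @ 32/3 + 575.54ms (4/3)
13. 5179.856ms @ 12 + 1294.964ms (3)
14. 6474.82ms @ 15 + 215.827ms (1/2)
15. 6690.647ms @ 31/2 + 215.827ms (1/2)

note 6 onset = 20/7b = 1233.299ms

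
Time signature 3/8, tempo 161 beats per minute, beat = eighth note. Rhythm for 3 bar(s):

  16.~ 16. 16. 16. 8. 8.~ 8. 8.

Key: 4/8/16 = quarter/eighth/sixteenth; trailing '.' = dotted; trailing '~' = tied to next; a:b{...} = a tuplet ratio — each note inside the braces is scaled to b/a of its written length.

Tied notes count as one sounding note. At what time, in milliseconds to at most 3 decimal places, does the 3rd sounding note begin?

note 3 onset = 9/4b = 838.509ms

1. 0.0ms @ 0 + 559.006ms (3/2)
2. 559.006ms @ 3/2 + 279.503ms (3/4)
3. 838.509ms @ 9/4 + 279.503ms (3/4)
4. 1118.012ms @ 3 + 559.006ms (3/2)
5. 1677.019ms @ 9/2 + 1118.012ms (3)
6. 2795.031ms @ 15/2 + 559.006ms (3/2)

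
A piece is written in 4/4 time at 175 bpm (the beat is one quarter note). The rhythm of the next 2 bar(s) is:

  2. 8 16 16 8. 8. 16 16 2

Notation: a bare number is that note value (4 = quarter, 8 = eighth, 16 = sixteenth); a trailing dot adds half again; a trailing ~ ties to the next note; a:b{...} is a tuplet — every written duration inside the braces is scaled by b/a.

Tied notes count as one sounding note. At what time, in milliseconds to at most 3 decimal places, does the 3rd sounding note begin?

1. 0.0ms @ 0 + 1028.571ms (3)
2. 1028.571ms @ 3 + 171.429ms (1/2)
3. 1200.0ms @ 7/2 + 85.714ms (1/4)
4. 1285.714ms @ 15/4 + 85.714ms (1/4)
5. 1371.429ms @ 4 + 257.143ms (3/4)
6. 1628.571ms @ 19/4 + 257.143ms (3/4)
7. 1885.714ms @ 11/2 + 85.714ms (1/4)
8. 1971.429ms @ 23/4 + 85.714ms (1/4)
9. 2057.143ms @ 6 + 685.714ms (2)

note 3 onset = 7/2b = 1200.0ms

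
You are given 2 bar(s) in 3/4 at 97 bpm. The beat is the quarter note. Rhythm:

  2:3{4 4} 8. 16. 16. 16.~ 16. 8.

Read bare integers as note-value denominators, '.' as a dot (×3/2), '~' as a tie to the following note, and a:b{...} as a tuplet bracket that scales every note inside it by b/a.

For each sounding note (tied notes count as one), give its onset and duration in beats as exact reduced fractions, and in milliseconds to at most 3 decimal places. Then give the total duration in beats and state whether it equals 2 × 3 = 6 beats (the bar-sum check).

1) 0.0ms=0b +927.835ms=3/2b
2) 927.835ms=3/2b +927.835ms=3/2b
3) 1855.67ms=3b +463.918ms=3/4b
4) 2319.588ms=15/4b +231.959ms=3/8b
5) 2551.546ms=33/8b +231.959ms=3/8b
6) 2783.505ms=9/2b +463.918ms=3/4b
7) 3247.423ms=21/4b +463.918ms=3/4b
Σ=6b of 6 (97bpm 3/4) — PASS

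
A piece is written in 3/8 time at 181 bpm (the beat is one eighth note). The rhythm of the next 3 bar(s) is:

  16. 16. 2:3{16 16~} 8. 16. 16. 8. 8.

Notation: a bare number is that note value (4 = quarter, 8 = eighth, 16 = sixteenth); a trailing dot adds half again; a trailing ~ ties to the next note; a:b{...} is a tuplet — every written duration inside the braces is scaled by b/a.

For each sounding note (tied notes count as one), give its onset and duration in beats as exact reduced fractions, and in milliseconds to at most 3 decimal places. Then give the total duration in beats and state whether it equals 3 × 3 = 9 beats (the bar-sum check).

1) 0.0ms=0b +248.619ms=3/4b
2) 248.619ms=3/4b +248.619ms=3/4b
3) 497.238ms=3/2b +248.619ms=3/4b
4) 745.856ms=9/4b +745.856ms=9/4b
5) 1491.713ms=9/2b +248.619ms=3/4b
6) 1740.331ms=21/4b +248.619ms=3/4b
7) 1988.95ms=6b +497.238ms=3/2b
8) 2486.188ms=15/2b +497.238ms=3/2b
Σ=9b of 9 (181bpm 3/8) — PASS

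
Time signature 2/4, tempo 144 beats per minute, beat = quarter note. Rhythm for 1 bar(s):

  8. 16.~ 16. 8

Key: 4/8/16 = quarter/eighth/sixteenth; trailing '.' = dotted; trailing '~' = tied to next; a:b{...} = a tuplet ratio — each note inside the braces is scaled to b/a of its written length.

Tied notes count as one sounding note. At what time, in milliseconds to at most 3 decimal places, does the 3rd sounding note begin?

note 3 onset = 3/2b = 625.0ms

1. 0.0ms @ 0 + 312.5ms (3/4)
2. 312.5ms @ 3/4 + 312.5ms (3/4)
3. 625.0ms @ 3/2 + 208.333ms (1/2)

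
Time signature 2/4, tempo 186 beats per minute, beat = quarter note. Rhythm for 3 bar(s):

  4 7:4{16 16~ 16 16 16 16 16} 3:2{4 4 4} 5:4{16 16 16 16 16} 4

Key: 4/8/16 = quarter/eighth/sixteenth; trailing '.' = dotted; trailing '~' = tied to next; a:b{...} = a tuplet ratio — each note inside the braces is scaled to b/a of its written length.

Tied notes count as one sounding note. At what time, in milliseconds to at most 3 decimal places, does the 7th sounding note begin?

1. 0.0ms @ 0 + 322.581ms (1)
2. 322.581ms @ 1 + 46.083ms (1/7)
3. 368.664ms @ 8/7 + 92.166ms (2/7)
4. 460.829ms @ 10/7 + 46.083ms (1/7)
5. 506.912ms @ 11/7 + 46.083ms (1/7)
6. 552.995ms @ 12/7 + 46.083ms (1/7)
7. 599.078ms @ 13/7 + 46.083ms (1/7)
8. 645.161ms @ 2 + 215.054ms (2/3)
9. 860.215ms @ 8/3 + 215.054ms (2/3)
10. 1075.269ms @ 10/3 + 215.054ms (2/3)
11. 1290.323ms @ 4 + 64.516ms (1/5)
12. 1354.839ms @ 21/5 + 64.516ms (1/5)
13. 1419.355ms @ 22/5 + 64.516ms (1/5)
14. 1483.871ms @ 23/5 + 64.516ms (1/5)
15. 1548.387ms @ 24/5 + 64.516ms (1/5)
16. 1612.903ms @ 5 + 322.581ms (1)

note 7 onset = 13/7b = 599.078ms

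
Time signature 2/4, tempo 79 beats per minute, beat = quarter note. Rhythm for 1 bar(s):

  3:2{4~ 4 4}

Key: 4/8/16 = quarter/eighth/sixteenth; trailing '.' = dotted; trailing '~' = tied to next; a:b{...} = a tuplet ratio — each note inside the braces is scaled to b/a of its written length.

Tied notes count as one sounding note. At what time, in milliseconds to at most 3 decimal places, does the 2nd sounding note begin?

note 2 onset = 4/3b = 1012.658ms

1. 0.0ms @ 0 + 1012.658ms (4/3)
2. 1012.658ms @ 4/3 + 506.329ms (2/3)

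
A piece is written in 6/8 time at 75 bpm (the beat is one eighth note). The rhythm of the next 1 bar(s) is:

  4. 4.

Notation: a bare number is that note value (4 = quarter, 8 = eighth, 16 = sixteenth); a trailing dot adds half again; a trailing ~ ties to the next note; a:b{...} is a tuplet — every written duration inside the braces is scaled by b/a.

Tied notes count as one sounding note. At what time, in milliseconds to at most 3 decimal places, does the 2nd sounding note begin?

note 2 onset = 3b = 2400.0ms

1. 0.0ms @ 0 + 2400.0ms (3)
2. 2400.0ms @ 3 + 2400.0ms (3)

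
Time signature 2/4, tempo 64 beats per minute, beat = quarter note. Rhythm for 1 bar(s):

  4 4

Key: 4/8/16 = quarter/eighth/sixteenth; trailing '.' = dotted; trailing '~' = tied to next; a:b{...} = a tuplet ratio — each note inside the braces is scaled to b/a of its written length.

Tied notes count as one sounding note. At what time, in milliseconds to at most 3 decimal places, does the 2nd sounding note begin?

1. 0.0ms @ 0 + 937.5ms (1)
2. 937.5ms @ 1 + 937.5ms (1)

note 2 onset = 1b = 937.5ms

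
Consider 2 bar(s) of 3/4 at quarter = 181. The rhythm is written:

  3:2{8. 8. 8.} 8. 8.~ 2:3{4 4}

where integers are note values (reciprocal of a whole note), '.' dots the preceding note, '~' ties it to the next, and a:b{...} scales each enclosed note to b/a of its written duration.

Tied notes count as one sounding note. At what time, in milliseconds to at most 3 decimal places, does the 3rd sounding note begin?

note 3 onset = 1b = 331.492ms

1. 0.0ms @ 0 + 165.746ms (1/2)
2. 165.746ms @ 1/2 + 165.746ms (1/2)
3. 331.492ms @ 1 + 165.746ms (1/2)
4. 497.238ms @ 3/2 + 248.619ms (3/4)
5. 745.856ms @ 9/4 + 745.856ms (9/4)
6. 1491.713ms @ 9/2 + 497.238ms (3/2)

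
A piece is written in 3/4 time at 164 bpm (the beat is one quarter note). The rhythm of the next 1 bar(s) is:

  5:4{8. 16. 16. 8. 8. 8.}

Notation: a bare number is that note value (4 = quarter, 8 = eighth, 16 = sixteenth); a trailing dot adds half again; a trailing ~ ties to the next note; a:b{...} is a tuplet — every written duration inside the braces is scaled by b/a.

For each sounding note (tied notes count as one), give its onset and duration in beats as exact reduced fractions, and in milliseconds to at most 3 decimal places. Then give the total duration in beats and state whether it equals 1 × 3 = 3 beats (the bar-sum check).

1) 0.0ms=0b +219.512ms=3/5b
2) 219.512ms=3/5b +109.756ms=3/10b
3) 329.268ms=9/10b +109.756ms=3/10b
4) 439.024ms=6/5b +219.512ms=3/5b
5) 658.537ms=9/5b +219.512ms=3/5b
6) 878.049ms=12/5b +219.512ms=3/5b
Σ=3b of 3 (164bpm 3/4) — PASS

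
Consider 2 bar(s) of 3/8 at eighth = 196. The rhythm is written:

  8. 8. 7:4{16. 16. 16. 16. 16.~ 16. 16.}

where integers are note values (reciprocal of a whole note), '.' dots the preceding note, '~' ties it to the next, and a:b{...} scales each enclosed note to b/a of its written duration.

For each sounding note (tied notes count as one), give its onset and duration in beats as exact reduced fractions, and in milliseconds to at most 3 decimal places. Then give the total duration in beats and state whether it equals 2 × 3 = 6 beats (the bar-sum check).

1) 0.0ms=0b +459.184ms=3/2b
2) 459.184ms=3/2b +459.184ms=3/2b
3) 918.367ms=3b +131.195ms=3/7b
4) 1049.563ms=24/7b +131.195ms=3/7b
5) 1180.758ms=27/7b +131.195ms=3/7b
6) 1311.953ms=30/7b +131.195ms=3/7b
7) 1443.149ms=33/7b +262.391ms=6/7b
8) 1705.539ms=39/7b +131.195ms=3/7b
Σ=6b of 6 (196bpm 3/8) — PASS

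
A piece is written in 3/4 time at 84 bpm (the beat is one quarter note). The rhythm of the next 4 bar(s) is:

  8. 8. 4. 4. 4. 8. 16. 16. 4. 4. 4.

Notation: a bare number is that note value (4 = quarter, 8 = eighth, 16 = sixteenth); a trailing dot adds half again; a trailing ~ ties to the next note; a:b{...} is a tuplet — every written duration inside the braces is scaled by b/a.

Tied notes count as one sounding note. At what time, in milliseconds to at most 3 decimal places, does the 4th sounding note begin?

note 4 onset = 3b = 2142.857ms

1. 0.0ms @ 0 + 535.714ms (3/4)
2. 535.714ms @ 3/4 + 535.714ms (3/4)
3. 1071.429ms @ 3/2 + 1071.429ms (3/2)
4. 2142.857ms @ 3 + 1071.429ms (3/2)
5. 3214.286ms @ 9/2 + 1071.429ms (3/2)
6. 4285.714ms @ 6 + 535.714ms (3/4)
7. 4821.429ms @ 27/4 + 267.857ms (3/8)
8. 5089.286ms @ 57/8 + 267.857ms (3/8)
9. 5357.143ms @ 15/2 + 1071.429ms (3/2)
10. 6428.571ms @ 9 + 1071.429ms (3/2)
11. 7500.0ms @ 21/2 + 1071.429ms (3/2)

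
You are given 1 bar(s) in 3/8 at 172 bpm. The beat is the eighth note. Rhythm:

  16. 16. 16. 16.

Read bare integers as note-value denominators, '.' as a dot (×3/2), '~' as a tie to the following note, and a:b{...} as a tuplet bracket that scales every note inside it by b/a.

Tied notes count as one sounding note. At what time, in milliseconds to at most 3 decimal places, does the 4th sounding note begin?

1. 0.0ms @ 0 + 261.628ms (3/4)
2. 261.628ms @ 3/4 + 261.628ms (3/4)
3. 523.256ms @ 3/2 + 261.628ms (3/4)
4. 784.884ms @ 9/4 + 261.628ms (3/4)

note 4 onset = 9/4b = 784.884ms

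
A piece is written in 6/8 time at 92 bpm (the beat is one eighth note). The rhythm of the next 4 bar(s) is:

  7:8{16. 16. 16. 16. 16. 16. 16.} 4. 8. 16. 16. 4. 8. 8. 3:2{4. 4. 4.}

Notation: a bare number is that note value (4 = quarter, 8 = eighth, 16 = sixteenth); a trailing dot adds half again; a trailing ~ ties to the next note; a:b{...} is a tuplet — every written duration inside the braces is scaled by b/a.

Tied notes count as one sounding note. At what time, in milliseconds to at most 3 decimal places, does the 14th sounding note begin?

note 14 onset = 33/2b = 10760.87ms

1. 0.0ms @ 0 + 559.006ms (6/7)
2. 559.006ms @ 6/7 + 559.006ms (6/7)
3. 1118.012ms @ 12/7 + 559.006ms (6/7)
4. 1677.019ms @ 18/7 + 559.006ms (6/7)
5. 2236.025ms @ 24/7 + 559.006ms (6/7)
6. 2795.031ms @ 30/7 + 559.006ms (6/7)
7. 3354.037ms @ 36/7 + 559.006ms (6/7)
8. 3913.043ms @ 6 + 1956.522ms (3)
9. 5869.565ms @ 9 + 978.261ms (3/2)
10. 6847.826ms @ 21/2 + 489.13ms (3/4)
11. 7336.957ms @ 45/4 + 489.13ms (3/4)
12. 7826.087ms @ 12 + 1956.522ms (3)
13. 9782.609ms @ 15 + 978.261ms (3/2)
14. 10760.87ms @ 33/2 + 978.261ms (3/2)
15. 11739.13ms @ 18 + 1304.348ms (2)
16. 13043.478ms @ 20 + 1304.348ms (2)
17. 14347.826ms @ 22 + 1304.348ms (2)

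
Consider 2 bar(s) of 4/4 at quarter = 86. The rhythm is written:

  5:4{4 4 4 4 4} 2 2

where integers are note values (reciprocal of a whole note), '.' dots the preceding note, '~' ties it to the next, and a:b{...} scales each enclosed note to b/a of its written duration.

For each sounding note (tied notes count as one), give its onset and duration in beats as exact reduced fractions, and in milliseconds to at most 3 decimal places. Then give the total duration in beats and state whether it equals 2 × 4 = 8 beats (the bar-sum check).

1) 0.0ms=0b +558.14ms=4/5b
2) 558.14ms=4/5b +558.14ms=4/5b
3) 1116.279ms=8/5b +558.14ms=4/5b
4) 1674.419ms=12/5b +558.14ms=4/5b
5) 2232.558ms=16/5b +558.14ms=4/5b
6) 2790.698ms=4b +1395.349ms=2b
7) 4186.047ms=6b +1395.349ms=2b
Σ=8b of 8 (86bpm 4/4) — PASS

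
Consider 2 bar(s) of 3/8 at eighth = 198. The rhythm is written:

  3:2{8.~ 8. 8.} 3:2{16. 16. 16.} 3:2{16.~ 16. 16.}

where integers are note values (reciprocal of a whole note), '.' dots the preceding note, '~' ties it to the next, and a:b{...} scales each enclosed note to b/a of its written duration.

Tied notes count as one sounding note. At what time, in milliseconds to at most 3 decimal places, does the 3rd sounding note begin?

note 3 onset = 3b = 909.091ms

1. 0.0ms @ 0 + 606.061ms (2)
2. 606.061ms @ 2 + 303.03ms (1)
3. 909.091ms @ 3 + 151.515ms (1/2)
4. 1060.606ms @ 7/2 + 151.515ms (1/2)
5. 1212.121ms @ 4 + 151.515ms (1/2)
6. 1363.636ms @ 9/2 + 303.03ms (1)
7. 1666.667ms @ 11/2 + 151.515ms (1/2)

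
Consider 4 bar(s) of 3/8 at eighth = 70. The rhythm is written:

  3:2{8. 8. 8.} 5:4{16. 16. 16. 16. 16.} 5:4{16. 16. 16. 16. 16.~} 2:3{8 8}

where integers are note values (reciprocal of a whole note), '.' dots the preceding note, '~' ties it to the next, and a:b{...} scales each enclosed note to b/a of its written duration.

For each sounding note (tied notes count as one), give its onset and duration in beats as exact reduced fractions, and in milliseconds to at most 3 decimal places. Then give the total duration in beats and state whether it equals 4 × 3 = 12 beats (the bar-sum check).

1) 0.0ms=0b +857.143ms=1b
2) 857.143ms=1b +857.143ms=1b
3) 1714.286ms=2b +857.143ms=1b
4) 2571.429ms=3b +514.286ms=3/5b
5) 3085.714ms=18/5b +514.286ms=3/5b
6) 3600.0ms=21/5b +514.286ms=3/5b
7) 4114.286ms=24/5b +514.286ms=3/5b
8) 4628.571ms=27/5b +514.286ms=3/5b
9) 5142.857ms=6b +514.286ms=3/5b
10) 5657.143ms=33/5b +514.286ms=3/5b
11) 6171.429ms=36/5b +514.286ms=3/5b
12) 6685.714ms=39/5b +514.286ms=3/5b
13) 7200.0ms=42/5b +1800.0ms=21/10b
14) 9000.0ms=21/2b +1285.714ms=3/2b
Σ=12b of 12 (70bpm 3/8) — PASS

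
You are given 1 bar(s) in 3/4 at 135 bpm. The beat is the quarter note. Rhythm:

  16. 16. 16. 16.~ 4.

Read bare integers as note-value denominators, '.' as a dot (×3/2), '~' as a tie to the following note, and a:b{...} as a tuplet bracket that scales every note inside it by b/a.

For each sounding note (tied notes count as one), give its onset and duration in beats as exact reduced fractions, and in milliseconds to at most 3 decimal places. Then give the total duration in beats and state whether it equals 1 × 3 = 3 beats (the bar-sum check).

1) 0.0ms=0b +166.667ms=3/8b
2) 166.667ms=3/8b +166.667ms=3/8b
3) 333.333ms=3/4b +166.667ms=3/8b
4) 500.0ms=9/8b +833.333ms=15/8b
Σ=3b of 3 (135bpm 3/4) — PASS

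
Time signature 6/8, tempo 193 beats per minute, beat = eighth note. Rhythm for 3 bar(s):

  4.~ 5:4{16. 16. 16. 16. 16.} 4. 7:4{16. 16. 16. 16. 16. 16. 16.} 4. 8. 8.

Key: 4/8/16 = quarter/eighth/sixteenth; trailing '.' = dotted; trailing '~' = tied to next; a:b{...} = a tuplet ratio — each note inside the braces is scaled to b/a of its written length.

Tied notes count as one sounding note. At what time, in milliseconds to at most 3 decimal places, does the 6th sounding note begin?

1. 0.0ms @ 0 + 1119.171ms (18/5)
2. 1119.171ms @ 18/5 + 186.528ms (3/5)
3. 1305.699ms @ 21/5 + 186.528ms (3/5)
4. 1492.228ms @ 24/5 + 186.528ms (3/5)
5. 1678.756ms @ 27/5 + 186.528ms (3/5)
6. 1865.285ms @ 6 + 932.642ms (3)
7. 2797.927ms @ 9 + 133.235ms (3/7)
8. 2931.162ms @ 66/7 + 133.235ms (3/7)
9. 3064.397ms @ 69/7 + 133.235ms (3/7)
10. 3197.631ms @ 72/7 + 133.235ms (3/7)
11. 3330.866ms @ 75/7 + 133.235ms (3/7)
12. 3464.101ms @ 78/7 + 133.235ms (3/7)
13. 3597.335ms @ 81/7 + 133.235ms (3/7)
14. 3730.57ms @ 12 + 932.642ms (3)
15. 4663.212ms @ 15 + 466.321ms (3/2)
16. 5129.534ms @ 33/2 + 466.321ms (3/2)

note 6 onset = 6b = 1865.285ms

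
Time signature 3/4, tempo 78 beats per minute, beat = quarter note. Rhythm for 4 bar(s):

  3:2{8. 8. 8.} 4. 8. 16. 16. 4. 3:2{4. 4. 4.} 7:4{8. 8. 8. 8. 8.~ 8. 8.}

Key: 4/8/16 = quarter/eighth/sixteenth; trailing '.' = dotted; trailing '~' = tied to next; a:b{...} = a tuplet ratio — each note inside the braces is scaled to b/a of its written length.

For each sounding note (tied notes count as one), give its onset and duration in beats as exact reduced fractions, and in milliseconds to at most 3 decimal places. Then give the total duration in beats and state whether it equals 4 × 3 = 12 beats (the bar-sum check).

1) 0.0ms=0b +384.615ms=1/2b
2) 384.615ms=1/2b +384.615ms=1/2b
3) 769.231ms=1b +384.615ms=1/2b
4) 1153.846ms=3/2b +1153.846ms=3/2b
5) 2307.692ms=3b +576.923ms=3/4b
6) 2884.615ms=15/4b +288.462ms=3/8b
7) 3173.077ms=33/8b +288.462ms=3/8b
8) 3461.538ms=9/2b +1153.846ms=3/2b
9) 4615.385ms=6b +769.231ms=1b
10) 5384.615ms=7b +769.231ms=1b
11) 6153.846ms=8b +769.231ms=1b
12) 6923.077ms=9b +329.67ms=3/7b
13) 7252.747ms=66/7b +329.67ms=3/7b
14) 7582.418ms=69/7b +329.67ms=3/7b
15) 7912.088ms=72/7b +329.67ms=3/7b
16) 8241.758ms=75/7b +659.341ms=6/7b
17) 8901.099ms=81/7b +329.67ms=3/7b
Σ=12b of 12 (78bpm 3/4) — PASS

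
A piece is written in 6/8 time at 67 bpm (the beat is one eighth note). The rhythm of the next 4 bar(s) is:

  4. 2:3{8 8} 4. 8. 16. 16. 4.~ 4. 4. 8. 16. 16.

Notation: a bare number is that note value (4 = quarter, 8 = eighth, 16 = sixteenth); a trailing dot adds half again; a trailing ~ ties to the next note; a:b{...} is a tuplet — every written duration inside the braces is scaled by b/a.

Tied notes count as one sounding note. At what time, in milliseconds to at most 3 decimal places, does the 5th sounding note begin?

1. 0.0ms @ 0 + 2686.567ms (3)
2. 2686.567ms @ 3 + 1343.284ms (3/2)
3. 4029.851ms @ 9/2 + 1343.284ms (3/2)
4. 5373.134ms @ 6 + 2686.567ms (3)
5. 8059.701ms @ 9 + 1343.284ms (3/2)
6. 9402.985ms @ 21/2 + 671.642ms (3/4)
7. 10074.627ms @ 45/4 + 671.642ms (3/4)
8. 10746.269ms @ 12 + 5373.134ms (6)
9. 16119.403ms @ 18 + 2686.567ms (3)
10. 18805.97ms @ 21 + 1343.284ms (3/2)
11. 20149.254ms @ 45/2 + 671.642ms (3/4)
12. 20820.896ms @ 93/4 + 671.642ms (3/4)

note 5 onset = 9b = 8059.701ms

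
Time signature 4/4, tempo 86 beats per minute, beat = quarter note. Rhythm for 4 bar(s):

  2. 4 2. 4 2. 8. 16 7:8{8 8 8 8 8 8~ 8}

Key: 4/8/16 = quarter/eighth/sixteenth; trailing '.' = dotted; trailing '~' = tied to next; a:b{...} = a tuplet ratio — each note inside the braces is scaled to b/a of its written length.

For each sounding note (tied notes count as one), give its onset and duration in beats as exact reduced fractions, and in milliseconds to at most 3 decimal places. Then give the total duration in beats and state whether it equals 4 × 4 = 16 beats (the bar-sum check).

1) 0.0ms=0b +2093.023ms=3b
2) 2093.023ms=3b +697.674ms=1b
3) 2790.698ms=4b +2093.023ms=3b
4) 4883.721ms=7b +697.674ms=1b
5) 5581.395ms=8b +2093.023ms=3b
6) 7674.419ms=11b +523.256ms=3/4b
7) 8197.674ms=47/4b +174.419ms=1/4b
8) 8372.093ms=12b +398.671ms=4/7b
9) 8770.764ms=88/7b +398.671ms=4/7b
10) 9169.435ms=92/7b +398.671ms=4/7b
11) 9568.106ms=96/7b +398.671ms=4/7b
12) 9966.777ms=100/7b +398.671ms=4/7b
13) 10365.449ms=104/7b +797.342ms=8/7b
Σ=16b of 16 (86bpm 4/4) — PASS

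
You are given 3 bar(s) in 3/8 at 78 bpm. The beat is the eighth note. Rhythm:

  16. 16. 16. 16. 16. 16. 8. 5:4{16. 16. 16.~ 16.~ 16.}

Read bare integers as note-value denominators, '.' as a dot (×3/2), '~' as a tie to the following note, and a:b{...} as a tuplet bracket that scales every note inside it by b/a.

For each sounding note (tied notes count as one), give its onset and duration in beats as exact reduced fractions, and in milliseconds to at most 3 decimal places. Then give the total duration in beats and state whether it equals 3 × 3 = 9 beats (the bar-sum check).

1) 0.0ms=0b +576.923ms=3/4b
2) 576.923ms=3/4b +576.923ms=3/4b
3) 1153.846ms=3/2b +576.923ms=3/4b
4) 1730.769ms=9/4b +576.923ms=3/4b
5) 2307.692ms=3b +576.923ms=3/4b
6) 2884.615ms=15/4b +576.923ms=3/4b
7) 3461.538ms=9/2b +1153.846ms=3/2b
8) 4615.385ms=6b +461.538ms=3/5b
9) 5076.923ms=33/5b +461.538ms=3/5b
10) 5538.462ms=36/5b +1384.615ms=9/5b
Σ=9b of 9 (78bpm 3/8) — PASS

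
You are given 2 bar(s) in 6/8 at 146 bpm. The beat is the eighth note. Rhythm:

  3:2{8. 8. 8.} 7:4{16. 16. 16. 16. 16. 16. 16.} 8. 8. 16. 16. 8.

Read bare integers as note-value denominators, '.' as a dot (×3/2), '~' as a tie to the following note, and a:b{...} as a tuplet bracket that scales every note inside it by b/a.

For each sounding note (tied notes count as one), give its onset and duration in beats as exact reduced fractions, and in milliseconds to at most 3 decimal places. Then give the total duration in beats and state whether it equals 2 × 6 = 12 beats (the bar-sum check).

1) 0.0ms=0b +410.959ms=1b
2) 410.959ms=1b +410.959ms=1b
3) 821.918ms=2b +410.959ms=1b
4) 1232.877ms=3b +176.125ms=3/7b
5) 1409.002ms=24/7b +176.125ms=3/7b
6) 1585.127ms=27/7b +176.125ms=3/7b
7) 1761.252ms=30/7b +176.125ms=3/7b
8) 1937.378ms=33/7b +176.125ms=3/7b
9) 2113.503ms=36/7b +176.125ms=3/7b
10) 2289.628ms=39/7b +176.125ms=3/7b
11) 2465.753ms=6b +616.438ms=3/2b
12) 3082.192ms=15/2b +616.438ms=3/2b
13) 3698.63ms=9b +308.219ms=3/4b
14) 4006.849ms=39/4b +308.219ms=3/4b
15) 4315.068ms=21/2b +616.438ms=3/2b
Σ=12b of 12 (146bpm 6/8) — PASS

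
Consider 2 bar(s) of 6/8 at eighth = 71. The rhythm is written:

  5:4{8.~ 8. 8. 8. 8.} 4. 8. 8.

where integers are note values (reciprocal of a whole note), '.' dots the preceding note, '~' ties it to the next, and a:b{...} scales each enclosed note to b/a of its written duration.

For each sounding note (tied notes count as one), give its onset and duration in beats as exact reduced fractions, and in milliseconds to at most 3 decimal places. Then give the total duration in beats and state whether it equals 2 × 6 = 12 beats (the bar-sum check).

1) 0.0ms=0b +2028.169ms=12/5b
2) 2028.169ms=12/5b +1014.085ms=6/5b
3) 3042.254ms=18/5b +1014.085ms=6/5b
4) 4056.338ms=24/5b +1014.085ms=6/5b
5) 5070.423ms=6b +2535.211ms=3b
6) 7605.634ms=9b +1267.606ms=3/2b
7) 8873.239ms=21/2b +1267.606ms=3/2b
Σ=12b of 12 (71bpm 6/8) — PASS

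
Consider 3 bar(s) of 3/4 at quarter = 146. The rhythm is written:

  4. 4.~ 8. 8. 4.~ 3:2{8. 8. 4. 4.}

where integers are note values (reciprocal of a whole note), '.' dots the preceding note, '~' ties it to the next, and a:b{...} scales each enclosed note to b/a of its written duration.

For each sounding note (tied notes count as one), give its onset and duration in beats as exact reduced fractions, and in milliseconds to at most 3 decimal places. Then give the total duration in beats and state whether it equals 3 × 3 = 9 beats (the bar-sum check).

1) 0.0ms=0b +616.438ms=3/2b
2) 616.438ms=3/2b +924.658ms=9/4b
3) 1541.096ms=15/4b +308.219ms=3/4b
4) 1849.315ms=9/2b +821.918ms=2b
5) 2671.233ms=13/2b +205.479ms=1/2b
6) 2876.712ms=7b +410.959ms=1b
7) 3287.671ms=8b +410.959ms=1b
Σ=9b of 9 (146bpm 3/4) — PASS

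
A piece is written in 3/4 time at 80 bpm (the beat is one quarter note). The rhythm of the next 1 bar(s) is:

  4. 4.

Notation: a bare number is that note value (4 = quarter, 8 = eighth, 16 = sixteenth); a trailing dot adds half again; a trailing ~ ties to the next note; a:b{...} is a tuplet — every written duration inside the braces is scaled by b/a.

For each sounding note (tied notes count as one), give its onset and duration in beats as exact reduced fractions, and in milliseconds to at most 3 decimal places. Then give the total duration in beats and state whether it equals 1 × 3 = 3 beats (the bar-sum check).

1) 0.0ms=0b +1125.0ms=3/2b
2) 1125.0ms=3/2b +1125.0ms=3/2b
Σ=3b of 3 (80bpm 3/4) — PASS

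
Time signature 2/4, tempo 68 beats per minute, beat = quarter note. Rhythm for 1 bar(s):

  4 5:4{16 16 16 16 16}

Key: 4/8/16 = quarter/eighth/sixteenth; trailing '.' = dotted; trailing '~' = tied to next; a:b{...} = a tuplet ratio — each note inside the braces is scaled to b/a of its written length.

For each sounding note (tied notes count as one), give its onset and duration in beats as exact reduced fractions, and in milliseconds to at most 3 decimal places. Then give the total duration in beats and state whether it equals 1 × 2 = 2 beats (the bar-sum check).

1) 0.0ms=0b +882.353ms=1b
2) 882.353ms=1b +176.471ms=1/5b
3) 1058.824ms=6/5b +176.471ms=1/5b
4) 1235.294ms=7/5b +176.471ms=1/5b
5) 1411.765ms=8/5b +176.471ms=1/5b
6) 1588.235ms=9/5b +176.471ms=1/5b
Σ=2b of 2 (68bpm 2/4) — PASS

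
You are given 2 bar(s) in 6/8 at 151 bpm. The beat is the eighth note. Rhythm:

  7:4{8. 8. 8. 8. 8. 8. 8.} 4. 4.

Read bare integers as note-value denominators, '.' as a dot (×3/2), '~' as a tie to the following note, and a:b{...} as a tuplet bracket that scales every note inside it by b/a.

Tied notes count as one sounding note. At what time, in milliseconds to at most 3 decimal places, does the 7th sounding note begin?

1. 0.0ms @ 0 + 340.587ms (6/7)
2. 340.587ms @ 6/7 + 340.587ms (6/7)
3. 681.173ms @ 12/7 + 340.587ms (6/7)
4. 1021.76ms @ 18/7 + 340.587ms (6/7)
5. 1362.346ms @ 24/7 + 340.587ms (6/7)
6. 1702.933ms @ 30/7 + 340.587ms (6/7)
7. 2043.519ms @ 36/7 + 340.587ms (6/7)
8. 2384.106ms @ 6 + 1192.053ms (3)
9. 3576.159ms @ 9 + 1192.053ms (3)

note 7 onset = 36/7b = 2043.519ms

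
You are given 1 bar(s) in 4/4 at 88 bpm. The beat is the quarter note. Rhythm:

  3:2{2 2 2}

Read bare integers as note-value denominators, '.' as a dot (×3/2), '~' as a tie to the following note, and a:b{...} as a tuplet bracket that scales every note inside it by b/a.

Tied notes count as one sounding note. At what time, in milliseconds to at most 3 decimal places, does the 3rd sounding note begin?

note 3 onset = 8/3b = 1818.182ms

1. 0.0ms @ 0 + 909.091ms (4/3)
2. 909.091ms @ 4/3 + 909.091ms (4/3)
3. 1818.182ms @ 8/3 + 909.091ms (4/3)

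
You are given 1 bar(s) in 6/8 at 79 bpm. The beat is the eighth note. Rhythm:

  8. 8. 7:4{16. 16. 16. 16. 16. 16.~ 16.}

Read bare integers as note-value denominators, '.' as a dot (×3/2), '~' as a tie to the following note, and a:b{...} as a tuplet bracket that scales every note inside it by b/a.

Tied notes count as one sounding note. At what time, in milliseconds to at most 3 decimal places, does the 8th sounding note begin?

1. 0.0ms @ 0 + 1139.241ms (3/2)
2. 1139.241ms @ 3/2 + 1139.241ms (3/2)
3. 2278.481ms @ 3 + 325.497ms (3/7)
4. 2603.978ms @ 24/7 + 325.497ms (3/7)
5. 2929.476ms @ 27/7 + 325.497ms (3/7)
6. 3254.973ms @ 30/7 + 325.497ms (3/7)
7. 3580.47ms @ 33/7 + 325.497ms (3/7)
8. 3905.967ms @ 36/7 + 650.995ms (6/7)

note 8 onset = 36/7b = 3905.967ms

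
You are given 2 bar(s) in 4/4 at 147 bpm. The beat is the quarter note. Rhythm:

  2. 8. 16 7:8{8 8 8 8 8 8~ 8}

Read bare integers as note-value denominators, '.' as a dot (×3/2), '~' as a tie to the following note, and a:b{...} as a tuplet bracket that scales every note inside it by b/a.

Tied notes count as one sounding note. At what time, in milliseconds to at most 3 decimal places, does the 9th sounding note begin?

1. 0.0ms @ 0 + 1224.49ms (3)
2. 1224.49ms @ 3 + 306.122ms (3/4)
3. 1530.612ms @ 15/4 + 102.041ms (1/4)
4. 1632.653ms @ 4 + 233.236ms (4/7)
5. 1865.889ms @ 32/7 + 233.236ms (4/7)
6. 2099.125ms @ 36/7 + 233.236ms (4/7)
7. 2332.362ms @ 40/7 + 233.236ms (4/7)
8. 2565.598ms @ 44/7 + 233.236ms (4/7)
9. 2798.834ms @ 48/7 + 466.472ms (8/7)

note 9 onset = 48/7b = 2798.834ms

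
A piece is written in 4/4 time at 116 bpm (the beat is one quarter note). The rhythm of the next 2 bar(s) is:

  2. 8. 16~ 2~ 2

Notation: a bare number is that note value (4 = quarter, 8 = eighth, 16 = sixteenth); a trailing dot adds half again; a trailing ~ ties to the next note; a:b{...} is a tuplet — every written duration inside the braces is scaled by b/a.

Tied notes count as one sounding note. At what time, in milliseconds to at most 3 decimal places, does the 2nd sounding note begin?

note 2 onset = 3b = 1551.724ms

1. 0.0ms @ 0 + 1551.724ms (3)
2. 1551.724ms @ 3 + 387.931ms (3/4)
3. 1939.655ms @ 15/4 + 2198.276ms (17/4)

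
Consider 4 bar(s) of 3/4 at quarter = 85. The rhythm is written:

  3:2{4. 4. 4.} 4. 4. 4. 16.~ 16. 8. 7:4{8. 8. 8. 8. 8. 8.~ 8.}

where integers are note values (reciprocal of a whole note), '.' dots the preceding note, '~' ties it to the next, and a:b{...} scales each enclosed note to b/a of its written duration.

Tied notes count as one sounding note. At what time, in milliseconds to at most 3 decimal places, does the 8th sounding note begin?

note 8 onset = 33/4b = 5823.529ms

1. 0.0ms @ 0 + 705.882ms (1)
2. 705.882ms @ 1 + 705.882ms (1)
3. 1411.765ms @ 2 + 705.882ms (1)
4. 2117.647ms @ 3 + 1058.824ms (3/2)
5. 3176.471ms @ 9/2 + 1058.824ms (3/2)
6. 4235.294ms @ 6 + 1058.824ms (3/2)
7. 5294.118ms @ 15/2 + 529.412ms (3/4)
8. 5823.529ms @ 33/4 + 529.412ms (3/4)
9. 6352.941ms @ 9 + 302.521ms (3/7)
10. 6655.462ms @ 66/7 + 302.521ms (3/7)
11. 6957.983ms @ 69/7 + 302.521ms (3/7)
12. 7260.504ms @ 72/7 + 302.521ms (3/7)
13. 7563.025ms @ 75/7 + 302.521ms (3/7)
14. 7865.546ms @ 78/7 + 605.042ms (6/7)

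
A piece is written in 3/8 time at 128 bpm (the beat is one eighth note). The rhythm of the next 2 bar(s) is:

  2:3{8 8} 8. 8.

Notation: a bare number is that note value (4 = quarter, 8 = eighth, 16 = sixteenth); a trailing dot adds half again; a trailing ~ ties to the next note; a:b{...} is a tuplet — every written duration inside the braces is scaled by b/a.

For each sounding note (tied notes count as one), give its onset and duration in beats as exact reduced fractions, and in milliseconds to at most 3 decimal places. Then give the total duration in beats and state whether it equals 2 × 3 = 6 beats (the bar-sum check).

1) 0.0ms=0b +703.125ms=3/2b
2) 703.125ms=3/2b +703.125ms=3/2b
3) 1406.25ms=3b +703.125ms=3/2b
4) 2109.375ms=9/2b +703.125ms=3/2b
Σ=6b of 6 (128bpm 3/8) — PASS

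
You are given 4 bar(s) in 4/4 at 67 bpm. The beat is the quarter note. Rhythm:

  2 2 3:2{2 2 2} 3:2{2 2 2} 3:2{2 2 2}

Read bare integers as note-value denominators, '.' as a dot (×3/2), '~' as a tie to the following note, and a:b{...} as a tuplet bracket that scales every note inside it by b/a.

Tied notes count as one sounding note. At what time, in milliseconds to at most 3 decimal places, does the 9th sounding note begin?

note 9 onset = 12b = 10746.269ms

1. 0.0ms @ 0 + 1791.045ms (2)
2. 1791.045ms @ 2 + 1791.045ms (2)
3. 3582.09ms @ 4 + 1194.03ms (4/3)
4. 4776.119ms @ 16/3 + 1194.03ms (4/3)
5. 5970.149ms @ 20/3 + 1194.03ms (4/3)
6. 7164.179ms @ 8 + 1194.03ms (4/3)
7. 8358.209ms @ 28/3 + 1194.03ms (4/3)
8. 9552.239ms @ 32/3 + 1194.03ms (4/3)
9. 10746.269ms @ 12 + 1194.03ms (4/3)
10. 11940.299ms @ 40/3 + 1194.03ms (4/3)
11. 13134.328ms @ 44/3 + 1194.03ms (4/3)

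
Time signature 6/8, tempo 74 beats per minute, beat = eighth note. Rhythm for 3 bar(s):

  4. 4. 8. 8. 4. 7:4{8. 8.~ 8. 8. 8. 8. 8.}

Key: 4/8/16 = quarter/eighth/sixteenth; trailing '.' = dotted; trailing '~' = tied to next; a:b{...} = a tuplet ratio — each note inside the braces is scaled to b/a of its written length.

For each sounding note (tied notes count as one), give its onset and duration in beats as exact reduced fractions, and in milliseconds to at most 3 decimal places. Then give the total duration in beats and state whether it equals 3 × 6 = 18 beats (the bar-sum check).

1) 0.0ms=0b +2432.432ms=3b
2) 2432.432ms=3b +2432.432ms=3b
3) 4864.865ms=6b +1216.216ms=3/2b
4) 6081.081ms=15/2b +1216.216ms=3/2b
5) 7297.297ms=9b +2432.432ms=3b
6) 9729.73ms=12b +694.981ms=6/7b
7) 10424.71ms=90/7b +1389.961ms=12/7b
8) 11814.672ms=102/7b +694.981ms=6/7b
9) 12509.653ms=108/7b +694.981ms=6/7b
10) 13204.633ms=114/7b +694.981ms=6/7b
11) 13899.614ms=120/7b +694.981ms=6/7b
Σ=18b of 18 (74bpm 6/8) — PASS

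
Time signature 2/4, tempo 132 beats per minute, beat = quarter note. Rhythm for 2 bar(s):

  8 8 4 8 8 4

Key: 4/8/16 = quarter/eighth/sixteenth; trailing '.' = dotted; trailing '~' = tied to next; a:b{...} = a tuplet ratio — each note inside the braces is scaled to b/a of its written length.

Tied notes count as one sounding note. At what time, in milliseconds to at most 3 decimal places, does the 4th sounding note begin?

note 4 onset = 2b = 909.091ms

1. 0.0ms @ 0 + 227.273ms (1/2)
2. 227.273ms @ 1/2 + 227.273ms (1/2)
3. 454.545ms @ 1 + 454.545ms (1)
4. 909.091ms @ 2 + 227.273ms (1/2)
5. 1136.364ms @ 5/2 + 227.273ms (1/2)
6. 1363.636ms @ 3 + 454.545ms (1)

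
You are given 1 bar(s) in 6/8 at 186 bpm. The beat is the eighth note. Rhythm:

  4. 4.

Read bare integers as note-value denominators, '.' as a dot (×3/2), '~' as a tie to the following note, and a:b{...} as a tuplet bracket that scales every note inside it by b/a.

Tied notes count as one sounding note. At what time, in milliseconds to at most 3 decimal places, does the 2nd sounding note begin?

note 2 onset = 3b = 967.742ms

1. 0.0ms @ 0 + 967.742ms (3)
2. 967.742ms @ 3 + 967.742ms (3)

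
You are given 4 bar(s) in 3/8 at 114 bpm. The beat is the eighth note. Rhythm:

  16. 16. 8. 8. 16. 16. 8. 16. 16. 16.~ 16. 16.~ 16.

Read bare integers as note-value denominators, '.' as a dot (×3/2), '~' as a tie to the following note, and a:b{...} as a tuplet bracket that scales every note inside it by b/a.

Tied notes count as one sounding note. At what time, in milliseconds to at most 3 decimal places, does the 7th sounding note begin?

note 7 onset = 6b = 3157.895ms

1. 0.0ms @ 0 + 394.737ms (3/4)
2. 394.737ms @ 3/4 + 394.737ms (3/4)
3. 789.474ms @ 3/2 + 789.474ms (3/2)
4. 1578.947ms @ 3 + 789.474ms (3/2)
5. 2368.421ms @ 9/2 + 394.737ms (3/4)
6. 2763.158ms @ 21/4 + 394.737ms (3/4)
7. 3157.895ms @ 6 + 789.474ms (3/2)
8. 3947.368ms @ 15/2 + 394.737ms (3/4)
9. 4342.105ms @ 33/4 + 394.737ms (3/4)
10. 4736.842ms @ 9 + 789.474ms (3/2)
11. 5526.316ms @ 21/2 + 789.474ms (3/2)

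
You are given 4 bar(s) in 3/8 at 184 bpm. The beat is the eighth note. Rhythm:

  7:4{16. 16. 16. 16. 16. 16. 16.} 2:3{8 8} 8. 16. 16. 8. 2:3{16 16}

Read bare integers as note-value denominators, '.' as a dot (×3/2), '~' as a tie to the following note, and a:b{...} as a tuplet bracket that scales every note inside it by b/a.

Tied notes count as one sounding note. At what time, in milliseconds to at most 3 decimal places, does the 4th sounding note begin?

1. 0.0ms @ 0 + 139.752ms (3/7)
2. 139.752ms @ 3/7 + 139.752ms (3/7)
3. 279.503ms @ 6/7 + 139.752ms (3/7)
4. 419.255ms @ 9/7 + 139.752ms (3/7)
5. 559.006ms @ 12/7 + 139.752ms (3/7)
6. 698.758ms @ 15/7 + 139.752ms (3/7)
7. 838.509ms @ 18/7 + 139.752ms (3/7)
8. 978.261ms @ 3 + 489.13ms (3/2)
9. 1467.391ms @ 9/2 + 489.13ms (3/2)
10. 1956.522ms @ 6 + 489.13ms (3/2)
11. 2445.652ms @ 15/2 + 244.565ms (3/4)
12. 2690.217ms @ 33/4 + 244.565ms (3/4)
13. 2934.783ms @ 9 + 489.13ms (3/2)
14. 3423.913ms @ 21/2 + 244.565ms (3/4)
15. 3668.478ms @ 45/4 + 244.565ms (3/4)

note 4 onset = 9/7b = 419.255ms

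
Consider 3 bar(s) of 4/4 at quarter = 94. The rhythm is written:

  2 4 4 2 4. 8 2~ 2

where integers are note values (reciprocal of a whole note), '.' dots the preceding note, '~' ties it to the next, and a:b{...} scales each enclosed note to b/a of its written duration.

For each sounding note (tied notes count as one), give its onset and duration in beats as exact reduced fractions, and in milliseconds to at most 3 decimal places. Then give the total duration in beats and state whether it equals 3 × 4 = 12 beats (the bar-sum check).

1) 0.0ms=0b +1276.596ms=2b
2) 1276.596ms=2b +638.298ms=1b
3) 1914.894ms=3b +638.298ms=1b
4) 2553.191ms=4b +1276.596ms=2b
5) 3829.787ms=6b +957.447ms=3/2b
6) 4787.234ms=15/2b +319.149ms=1/2b
7) 5106.383ms=8b +2553.191ms=4b
Σ=12b of 12 (94bpm 4/4) — PASS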